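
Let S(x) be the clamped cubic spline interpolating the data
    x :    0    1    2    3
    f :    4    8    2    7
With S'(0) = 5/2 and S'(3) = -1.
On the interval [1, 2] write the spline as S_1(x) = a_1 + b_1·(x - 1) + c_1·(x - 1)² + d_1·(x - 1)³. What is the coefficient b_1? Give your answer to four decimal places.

-2.1333

Let M_i = S''(x_i). Step sizes h_i = 1, 1, 1; slopes of the chords Δ_i = (y_(i+1) - y_i)/h_i = 4, -6, 5.
  1·M_0 + 4·M_1 + 1·M_2 = 6(Δ_1 - Δ_0) = -60
  1·M_1 + 4·M_2 + 1·M_3 = 6(Δ_2 - Δ_1) = 66
Clamped end conditions give two more equations: 2h_0·M_0 + h_0·M_1 = 6(Δ_0 - S'(0)) = 9 and h_2·M_2 + 2h_2·M_3 = 6(S'(3) - Δ_2) = -36.
Solving the tridiagonal system: M_0 = 274/15, M_1 = -413/15, M_2 = 478/15, M_3 = -509/15.
On [1, 2], with S_1(x) = a_1 + b_1·(x - 1) + c_1·(x - 1)² + d_1·(x - 1)³: c_1 = M_1/2 = -413/30, d_1 = (M_2 - M_1)/(6h_1) = 99/10, b_1 = Δ_1 - h_1(2M_1 + M_2)/6 = -32/15.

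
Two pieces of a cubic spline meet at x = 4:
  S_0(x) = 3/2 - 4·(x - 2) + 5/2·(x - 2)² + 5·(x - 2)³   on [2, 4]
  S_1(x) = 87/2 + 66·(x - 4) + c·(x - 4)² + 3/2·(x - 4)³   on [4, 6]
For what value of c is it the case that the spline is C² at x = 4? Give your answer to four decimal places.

32.5000

S_0''(x) = 5 + 30·(x - 2), so S_0''(4) = 65. On the right, S_1''(4) = 2c, so c = 65/2.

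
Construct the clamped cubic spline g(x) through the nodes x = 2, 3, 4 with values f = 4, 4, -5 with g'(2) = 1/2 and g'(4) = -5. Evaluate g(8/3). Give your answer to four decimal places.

Put M_i = g'' at the i-th knot. Here h = (1, 1) and Δ = (0, -9), so the interior equations h_(i-1)·M_(i-1) + 2(h_(i-1)+h_i)·M_i + h_i·M_(i+1) = 6(Δ_i − Δ_(i-1)) read
  1·M_0 + 4·M_1 + 1·M_2 = 6(Δ_1 - Δ_0) = -54
Clamped end conditions give two more equations: 2h_0·M_0 + h_0·M_1 = 6(Δ_0 - g'(2)) = -3 and h_1·M_1 + 2h_1·M_2 = 6(g'(4) - Δ_1) = 24.
Solving: M_0 = 37/4, M_1 = -43/2, M_2 = 91/4.
On [2, 3], g(x) = 4 + 1/2·(x - 2) + 37/8·(x - 2)² - 41/8·(x - 2)³.
With (x - 2) = 2/3: g(8/3) = 263/54.

4.8704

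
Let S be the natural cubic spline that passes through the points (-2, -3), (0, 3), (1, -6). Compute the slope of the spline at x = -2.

7

Let M_i = S''(x_i). Step sizes h_i = 2, 1; slopes of the chords Δ_i = (y_(i+1) - y_i)/h_i = 3, -9.
  2·M_0 + 6·M_1 + 1·M_2 = 6(Δ_1 - Δ_0) = -72
Natural end conditions: M_0 = M_2 = 0.
Forward elimination and back-substitution give M_0 = 0, M_1 = -12, M_2 = 0.
On [-2, 0], S'(x) = b_0 + 2c_0·(x + 2) + 3d_0·(x + 2)² with b_0 = Δ_0 - h_0(2M_0 + M_1)/6 = 7, c_0 = M_0/2 = 0, d_0 = (M_1 - M_0)/(6h_0) = -1. So S'(-2) = 7.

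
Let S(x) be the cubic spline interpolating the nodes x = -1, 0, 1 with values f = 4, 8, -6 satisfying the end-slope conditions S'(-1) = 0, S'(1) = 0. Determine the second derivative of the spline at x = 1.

With M_i denoting the second derivative at x_i, h_i = 1, 1, and Δ_i = (y_(i+1) − y_i)/h_i = 4, -14:
  1·M_0 + 4·M_1 + 1·M_2 = 6(Δ_1 - Δ_0) = -108
Clamped end conditions give two more equations: 2h_0·M_0 + h_0·M_1 = 6(Δ_0 - S'(-1)) = 24 and h_1·M_1 + 2h_1·M_2 = 6(S'(1) - Δ_1) = 84.
Forward elimination and back-substitution give M_0 = 39, M_1 = -54, M_2 = 69.

69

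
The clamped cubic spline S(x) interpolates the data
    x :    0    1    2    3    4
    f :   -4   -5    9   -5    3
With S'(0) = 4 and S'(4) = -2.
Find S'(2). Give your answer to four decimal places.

Write M_i for S''(x_i). With h_i = 1, 1, 1, 1 and divided differences Δ_i = -1, 14, -14, 8, the continuity of S' gives the tridiagonal system
  1·M_0 + 4·M_1 + 1·M_2 = 6(Δ_1 - Δ_0) = 90
  1·M_1 + 4·M_2 + 1·M_3 = 6(Δ_2 - Δ_1) = -168
  1·M_2 + 4·M_3 + 1·M_4 = 6(Δ_3 - Δ_2) = 132
Clamped end conditions give two more equations: 2h_0·M_0 + h_0·M_1 = 6(Δ_0 - S'(0)) = -30 and h_3·M_3 + 2h_3·M_4 = 6(S'(4) - Δ_3) = -60.
Hence M_0 = -1125/28, M_1 = 705/14, M_2 = -285/4, M_3 = 933/14, M_4 = -1773/28.
On [2, 3], S'(x) = b_2 + 2c_2·(x - 2) + 3d_2·(x - 2)² with b_2 = Δ_2 - h_2(2M_2 + M_3)/6 = -19/14, c_2 = M_2/2 = -285/8, d_2 = (M_3 - M_2)/(6h_2) = 1287/56. So S'(2) = -19/14.

-1.3571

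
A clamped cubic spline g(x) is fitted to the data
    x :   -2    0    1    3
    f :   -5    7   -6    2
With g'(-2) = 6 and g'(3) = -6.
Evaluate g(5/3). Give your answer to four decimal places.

Write M_i for g''(x_i). With h_i = 2, 1, 2 and divided differences Δ_i = 6, -13, 4, the continuity of g' gives the tridiagonal system
  2·M_0 + 6·M_1 + 1·M_2 = 6(Δ_1 - Δ_0) = -114
  1·M_1 + 6·M_2 + 2·M_3 = 6(Δ_2 - Δ_1) = 102
Clamped end conditions give two more equations: 2h_0·M_0 + h_0·M_1 = 6(Δ_0 - g'(-2)) = 0 and h_2·M_2 + 2h_2·M_3 = 6(g'(3) - Δ_2) = -60.
Forward elimination and back-substitution give M_0 = 117/8, M_1 = -117/4, M_2 = 129/4, M_3 = -249/8.
On [1, 3], g(x) = -6 - 57/8·(x - 1) + 129/8·(x - 1)² - 169/32·(x - 1)³.
With (x - 1) = 2/3: g(5/3) = -139/27.

-5.1481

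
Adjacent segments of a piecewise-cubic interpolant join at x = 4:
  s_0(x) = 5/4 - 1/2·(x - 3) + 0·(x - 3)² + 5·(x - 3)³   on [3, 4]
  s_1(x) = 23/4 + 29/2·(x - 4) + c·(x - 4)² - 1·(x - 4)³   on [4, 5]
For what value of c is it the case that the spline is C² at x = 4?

15

s_0''(x) = 0 + 30·(x - 3), so s_0''(4) = 30. On the right, s_1''(4) = 2c, so c = 15.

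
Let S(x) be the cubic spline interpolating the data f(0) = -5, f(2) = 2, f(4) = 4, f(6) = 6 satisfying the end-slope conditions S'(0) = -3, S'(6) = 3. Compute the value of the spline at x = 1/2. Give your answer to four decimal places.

-5.1438

Put M_i = S'' at the i-th knot. Here h = (2, 2, 2) and Δ = (7/2, 1, 1), so the interior equations h_(i-1)·M_(i-1) + 2(h_(i-1)+h_i)·M_i + h_i·M_(i+1) = 6(Δ_i − Δ_(i-1)) read
  2·M_0 + 8·M_1 + 2·M_2 = 6(Δ_1 - Δ_0) = -15
  2·M_1 + 8·M_2 + 2·M_3 = 6(Δ_2 - Δ_1) = 0
Clamped end conditions give two more equations: 2h_0·M_0 + h_0·M_1 = 6(Δ_0 - S'(0)) = 39 and h_2·M_2 + 2h_2·M_3 = 6(S'(6) - Δ_2) = 12.
Solving: M_0 = 123/10, M_1 = -51/10, M_2 = 3/5, M_3 = 27/10.
On [0, 2], S(x) = -5 - 3·x + 123/20·x² - 29/20·x³.
With x = 1/2: S(1/2) = -823/160.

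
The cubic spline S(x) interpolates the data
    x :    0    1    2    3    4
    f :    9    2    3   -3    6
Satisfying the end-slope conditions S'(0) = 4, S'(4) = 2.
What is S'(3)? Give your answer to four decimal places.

Put M_i = S'' at the i-th knot. Here h = (1, 1, 1, 1) and Δ = (-7, 1, -6, 9), so the interior equations h_(i-1)·M_(i-1) + 2(h_(i-1)+h_i)·M_i + h_i·M_(i+1) = 6(Δ_i − Δ_(i-1)) read
  1·M_0 + 4·M_1 + 1·M_2 = 6(Δ_1 - Δ_0) = 48
  1·M_1 + 4·M_2 + 1·M_3 = 6(Δ_2 - Δ_1) = -42
  1·M_2 + 4·M_3 + 1·M_4 = 6(Δ_3 - Δ_2) = 90
Clamped end conditions give two more equations: 2h_0·M_0 + h_0·M_1 = 6(Δ_0 - S'(0)) = -66 and h_3·M_3 + 2h_3·M_4 = 6(S'(4) - Δ_3) = -42.
Solving the tridiagonal system: M_0 = -1361/28, M_1 = 437/14, M_2 = -113/4, M_3 = 557/14, M_4 = -1145/28.
On [3, 4], S'(x) = b_3 + 2c_3·(x - 3) + 3d_3·(x - 3)² with b_3 = Δ_3 - h_3(2M_3 + M_4)/6 = 143/56, c_3 = M_3/2 = 557/28, d_3 = (M_4 - M_3)/(6h_3) = -753/56. So S'(3) = 143/56.

2.5536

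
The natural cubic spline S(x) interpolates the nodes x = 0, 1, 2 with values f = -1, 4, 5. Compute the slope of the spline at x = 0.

Put M_i = S'' at the i-th knot. Here h = (1, 1) and Δ = (5, 1), so the interior equations h_(i-1)·M_(i-1) + 2(h_(i-1)+h_i)·M_i + h_i·M_(i+1) = 6(Δ_i − Δ_(i-1)) read
  1·M_0 + 4·M_1 + 1·M_2 = 6(Δ_1 - Δ_0) = -24
Natural end conditions: M_0 = M_2 = 0.
Solving: M_0 = 0, M_1 = -6, M_2 = 0.
On [0, 1], S'(x) = b_0 + 2c_0·x + 3d_0·x² with b_0 = Δ_0 - h_0(2M_0 + M_1)/6 = 6, c_0 = M_0/2 = 0, d_0 = (M_1 - M_0)/(6h_0) = -1. So S'(0) = 6.

6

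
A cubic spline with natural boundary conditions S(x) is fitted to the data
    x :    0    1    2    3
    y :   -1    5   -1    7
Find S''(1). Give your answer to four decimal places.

-24.8000

With M_i denoting the second derivative at x_i, h_i = 1, 1, 1, and Δ_i = (y_(i+1) − y_i)/h_i = 6, -6, 8:
  1·M_0 + 4·M_1 + 1·M_2 = 6(Δ_1 - Δ_0) = -72
  1·M_1 + 4·M_2 + 1·M_3 = 6(Δ_2 - Δ_1) = 84
Natural end conditions: M_0 = M_3 = 0.
Solving the tridiagonal system: M_0 = 0, M_1 = -124/5, M_2 = 136/5, M_3 = 0.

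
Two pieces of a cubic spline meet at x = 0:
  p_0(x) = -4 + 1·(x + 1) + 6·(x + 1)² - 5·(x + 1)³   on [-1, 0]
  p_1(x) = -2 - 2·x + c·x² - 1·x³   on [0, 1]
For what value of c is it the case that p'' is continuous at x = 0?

-9

p_0''(x) = 12 - 30·(x + 1), so p_0''(0) = -18. On the right, p_1''(0) = 2c, so c = -9.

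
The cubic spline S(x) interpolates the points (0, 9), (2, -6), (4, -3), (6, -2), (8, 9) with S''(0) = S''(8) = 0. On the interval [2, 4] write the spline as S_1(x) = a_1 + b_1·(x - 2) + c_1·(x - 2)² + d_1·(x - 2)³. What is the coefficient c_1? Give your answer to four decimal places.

Put M_i = S'' at the i-th knot. Here h = (2, 2, 2, 2) and Δ = (-15/2, 3/2, 1/2, 11/2), so the interior equations h_(i-1)·M_(i-1) + 2(h_(i-1)+h_i)·M_i + h_i·M_(i+1) = 6(Δ_i − Δ_(i-1)) read
  2·M_0 + 8·M_1 + 2·M_2 = 6(Δ_1 - Δ_0) = 54
  2·M_1 + 8·M_2 + 2·M_3 = 6(Δ_2 - Δ_1) = -6
  2·M_2 + 8·M_3 + 2·M_4 = 6(Δ_3 - Δ_2) = 30
Natural end conditions: M_0 = M_4 = 0.
Solving the tridiagonal system: M_0 = 0, M_1 = 54/7, M_2 = -27/7, M_3 = 33/7, M_4 = 0.
On [2, 4], with S_1(x) = a_1 + b_1·(x - 2) + c_1·(x - 2)² + d_1·(x - 2)³: c_1 = M_1/2 = 27/7, d_1 = (M_2 - M_1)/(6h_1) = -27/28, b_1 = Δ_1 - h_1(2M_1 + M_2)/6 = -33/14.

3.8571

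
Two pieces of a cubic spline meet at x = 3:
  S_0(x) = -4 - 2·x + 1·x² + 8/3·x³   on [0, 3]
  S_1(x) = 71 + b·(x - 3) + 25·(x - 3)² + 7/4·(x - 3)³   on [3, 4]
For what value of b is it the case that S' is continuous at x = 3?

S_0'(x) = -2 + 2·x + 8·x², so S_0'(3) = 76. On the right, S_1'(3) = b, so b = 76.

76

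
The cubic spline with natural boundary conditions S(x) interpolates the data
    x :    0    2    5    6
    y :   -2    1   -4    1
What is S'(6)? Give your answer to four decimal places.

Put σ_i = S'' at the i-th knot. Here h = (2, 3, 1) and Δ = (3/2, -5/3, 5), so the interior equations h_(i-1)·σ_(i-1) + 2(h_(i-1)+h_i)·σ_i + h_i·σ_(i+1) = 6(Δ_i − Δ_(i-1)) read
  2·σ_0 + 10·σ_1 + 3·σ_2 = 6(Δ_1 - Δ_0) = -19
  3·σ_1 + 8·σ_2 + 1·σ_3 = 6(Δ_2 - Δ_1) = 40
Natural end conditions: σ_0 = σ_3 = 0.
Forward elimination and back-substitution give σ_0 = 0, σ_1 = -272/71, σ_2 = 457/71, σ_3 = 0.
On [5, 6], S'(x) = b_2 + 2c_2·(x - 5) + 3d_2·(x - 5)² with b_2 = Δ_2 - h_2(2σ_2 + σ_3)/6 = 608/213, c_2 = σ_2/2 = 457/142, d_2 = (σ_3 - σ_2)/(6h_2) = -457/426. So S'(6) = 2587/426.

6.0728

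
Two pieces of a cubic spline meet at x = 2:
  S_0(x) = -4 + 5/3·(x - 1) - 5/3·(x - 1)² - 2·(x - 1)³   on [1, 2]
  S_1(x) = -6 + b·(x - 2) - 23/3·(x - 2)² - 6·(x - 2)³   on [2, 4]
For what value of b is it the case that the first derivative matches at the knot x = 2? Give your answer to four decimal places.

-7.6667

S_0'(x) = 5/3 - 10/3·(x - 1) - 6·(x - 1)², so S_0'(2) = -23/3. On the right, S_1'(2) = b, so b = -23/3.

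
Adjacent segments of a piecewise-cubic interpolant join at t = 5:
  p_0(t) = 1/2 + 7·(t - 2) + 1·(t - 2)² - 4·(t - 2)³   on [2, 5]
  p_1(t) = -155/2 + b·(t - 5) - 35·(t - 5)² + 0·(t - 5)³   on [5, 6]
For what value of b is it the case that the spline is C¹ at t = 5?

-95

p_0'(t) = 7 + 2·(t - 2) - 12·(t - 2)², so p_0'(5) = -95. On the right, p_1'(5) = b, so b = -95.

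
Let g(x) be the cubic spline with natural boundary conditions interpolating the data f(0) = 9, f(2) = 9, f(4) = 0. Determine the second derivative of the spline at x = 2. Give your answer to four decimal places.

-3.3750

Let m_i = g''(x_i). Step sizes h_i = 2, 2; slopes of the chords Δ_i = (y_(i+1) - y_i)/h_i = 0, -9/2.
  2·m_0 + 8·m_1 + 2·m_2 = 6(Δ_1 - Δ_0) = -27
Natural end conditions: m_0 = m_2 = 0.
Hence m_0 = 0, m_1 = -27/8, m_2 = 0.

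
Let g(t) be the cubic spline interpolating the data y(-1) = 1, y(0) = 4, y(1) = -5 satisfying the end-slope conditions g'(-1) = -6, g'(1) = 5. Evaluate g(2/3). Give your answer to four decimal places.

-3.7222

Put M_i = g'' at the i-th knot. Here h = (1, 1) and Δ = (3, -9), so the interior equations h_(i-1)·M_(i-1) + 2(h_(i-1)+h_i)·M_i + h_i·M_(i+1) = 6(Δ_i − Δ_(i-1)) read
  1·M_0 + 4·M_1 + 1·M_2 = 6(Δ_1 - Δ_0) = -72
Clamped end conditions give two more equations: 2h_0·M_0 + h_0·M_1 = 6(Δ_0 - g'(-1)) = 54 and h_1·M_1 + 2h_1·M_2 = 6(g'(1) - Δ_1) = 84.
Solving the tridiagonal system: M_0 = 101/2, M_1 = -47, M_2 = 131/2.
On [0, 1], g(t) = 4 - 17/4·t - 47/2·t² + 75/4·t³.
With t = 2/3: g(2/3) = -67/18.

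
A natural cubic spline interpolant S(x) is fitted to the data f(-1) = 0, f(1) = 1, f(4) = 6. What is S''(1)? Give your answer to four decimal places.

0.7000

With M_i denoting the second derivative at x_i, h_i = 2, 3, and Δ_i = (y_(i+1) − y_i)/h_i = 1/2, 5/3:
  2·M_0 + 10·M_1 + 3·M_2 = 6(Δ_1 - Δ_0) = 7
Natural end conditions: M_0 = M_2 = 0.
Solving the tridiagonal system: M_0 = 0, M_1 = 7/10, M_2 = 0.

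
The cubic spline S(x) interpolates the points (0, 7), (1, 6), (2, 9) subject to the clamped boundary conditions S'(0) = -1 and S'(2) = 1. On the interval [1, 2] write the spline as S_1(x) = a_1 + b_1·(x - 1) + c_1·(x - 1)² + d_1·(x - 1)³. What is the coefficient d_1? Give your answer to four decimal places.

-3.5000

Put m_i = S'' at the i-th knot. Here h = (1, 1) and Δ = (-1, 3), so the interior equations h_(i-1)·m_(i-1) + 2(h_(i-1)+h_i)·m_i + h_i·m_(i+1) = 6(Δ_i − Δ_(i-1)) read
  1·m_0 + 4·m_1 + 1·m_2 = 6(Δ_1 - Δ_0) = 24
Clamped end conditions give two more equations: 2h_0·m_0 + h_0·m_1 = 6(Δ_0 - S'(0)) = 0 and h_1·m_1 + 2h_1·m_2 = 6(S'(2) - Δ_1) = -12.
Forward elimination and back-substitution give m_0 = -5, m_1 = 10, m_2 = -11.
On [1, 2], with S_1(x) = a_1 + b_1·(x - 1) + c_1·(x - 1)² + d_1·(x - 1)³: c_1 = m_1/2 = 5, d_1 = (m_2 - m_1)/(6h_1) = -7/2, b_1 = Δ_1 - h_1(2m_1 + m_2)/6 = 3/2.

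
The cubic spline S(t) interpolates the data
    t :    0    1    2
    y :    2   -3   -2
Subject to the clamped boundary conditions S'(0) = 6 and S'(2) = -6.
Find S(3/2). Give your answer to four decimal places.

-2.1250

Write M_i for S''(x_i). With h_i = 1, 1 and divided differences Δ_i = -5, 1, the continuity of S' gives the tridiagonal system
  1·M_0 + 4·M_1 + 1·M_2 = 6(Δ_1 - Δ_0) = 36
Clamped end conditions give two more equations: 2h_0·M_0 + h_0·M_1 = 6(Δ_0 - S'(0)) = -66 and h_1·M_1 + 2h_1·M_2 = 6(S'(2) - Δ_1) = -42.
Solving the tridiagonal system: M_0 = -48, M_1 = 30, M_2 = -36.
On [1, 2], S(t) = -3 - 3·(t - 1) + 15·(t - 1)² - 11·(t - 1)³.
With (t - 1) = 1/2: S(3/2) = -17/8.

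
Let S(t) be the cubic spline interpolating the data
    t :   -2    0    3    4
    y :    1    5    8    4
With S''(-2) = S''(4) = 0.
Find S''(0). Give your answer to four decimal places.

With m_i denoting the second derivative at x_i, h_i = 2, 3, 1, and Δ_i = (y_(i+1) − y_i)/h_i = 2, 1, -4:
  2·m_0 + 10·m_1 + 3·m_2 = 6(Δ_1 - Δ_0) = -6
  3·m_1 + 8·m_2 + 1·m_3 = 6(Δ_2 - Δ_1) = -30
Natural end conditions: m_0 = m_3 = 0.
Forward elimination and back-substitution give m_0 = 0, m_1 = 42/71, m_2 = -282/71, m_3 = 0.

0.5915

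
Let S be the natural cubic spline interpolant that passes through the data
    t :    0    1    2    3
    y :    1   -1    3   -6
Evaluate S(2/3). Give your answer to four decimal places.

Put M_i = S'' at the i-th knot. Here h = (1, 1, 1) and Δ = (-2, 4, -9), so the interior equations h_(i-1)·M_(i-1) + 2(h_(i-1)+h_i)·M_i + h_i·M_(i+1) = 6(Δ_i − Δ_(i-1)) read
  1·M_0 + 4·M_1 + 1·M_2 = 6(Δ_1 - Δ_0) = 36
  1·M_1 + 4·M_2 + 1·M_3 = 6(Δ_2 - Δ_1) = -78
Natural end conditions: M_0 = M_3 = 0.
Forward elimination and back-substitution give M_0 = 0, M_1 = 74/5, M_2 = -116/5, M_3 = 0.
On [0, 1], S(t) = 1 - 67/15·t + 0·t² + 37/15·t³.
With t = 2/3: S(2/3) = -101/81.

-1.2469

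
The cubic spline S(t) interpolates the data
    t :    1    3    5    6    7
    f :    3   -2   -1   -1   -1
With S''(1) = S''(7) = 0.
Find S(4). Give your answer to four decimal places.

Put m_i = S'' at the i-th knot. Here h = (2, 2, 1, 1) and Δ = (-5/2, 1/2, 0, 0), so the interior equations h_(i-1)·m_(i-1) + 2(h_(i-1)+h_i)·m_i + h_i·m_(i+1) = 6(Δ_i − Δ_(i-1)) read
  2·m_0 + 8·m_1 + 2·m_2 = 6(Δ_1 - Δ_0) = 18
  2·m_1 + 6·m_2 + 1·m_3 = 6(Δ_2 - Δ_1) = -3
  1·m_2 + 4·m_3 + 1·m_4 = 6(Δ_3 - Δ_2) = 0
Natural end conditions: m_0 = m_4 = 0.
Solving the tridiagonal system: m_0 = 0, m_1 = 73/28, m_2 = -10/7, m_3 = 5/14, m_4 = 0.
On [3, 5], S(t) = -2 - 16/21·(t - 3) + 73/56·(t - 3)² - 113/336·(t - 3)³.
With (t - 3) = 1: S(4) = -201/112.

-1.7946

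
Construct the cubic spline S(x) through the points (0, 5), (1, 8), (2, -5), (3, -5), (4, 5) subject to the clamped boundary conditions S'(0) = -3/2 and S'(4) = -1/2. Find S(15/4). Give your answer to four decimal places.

3.9975

With M_i denoting the second derivative at x_i, h_i = 1, 1, 1, 1, and Δ_i = (y_(i+1) − y_i)/h_i = 3, -13, 0, 10:
  1·M_0 + 4·M_1 + 1·M_2 = 6(Δ_1 - Δ_0) = -96
  1·M_1 + 4·M_2 + 1·M_3 = 6(Δ_2 - Δ_1) = 78
  1·M_2 + 4·M_3 + 1·M_4 = 6(Δ_3 - Δ_2) = 60
Clamped end conditions give two more equations: 2h_0·M_0 + h_0·M_1 = 6(Δ_0 - S'(0)) = 27 and h_3·M_3 + 2h_3·M_4 = 6(S'(4) - Δ_3) = -63.
Hence M_0 = 913/28, M_1 = -535/14, M_2 = 97/4, M_3 = 269/14, M_4 = -1151/28.
On [3, 4], S(x) = -5 + 585/56·(x - 3) + 269/28·(x - 3)² - 563/56·(x - 3)³.
With (x - 3) = 3/4: S(15/4) = 14327/3584.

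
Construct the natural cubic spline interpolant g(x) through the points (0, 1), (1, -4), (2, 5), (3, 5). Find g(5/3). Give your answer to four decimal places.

1.9506

Write σ_i for g''(x_i). With h_i = 1, 1, 1 and divided differences Δ_i = -5, 9, 0, the continuity of g' gives the tridiagonal system
  1·σ_0 + 4·σ_1 + 1·σ_2 = 6(Δ_1 - Δ_0) = 84
  1·σ_1 + 4·σ_2 + 1·σ_3 = 6(Δ_2 - Δ_1) = -54
Natural end conditions: σ_0 = σ_3 = 0.
Solving: σ_0 = 0, σ_1 = 26, σ_2 = -20, σ_3 = 0.
On [1, 2], g(x) = -4 + 11/3·(x - 1) + 13·(x - 1)² - 23/3·(x - 1)³.
With (x - 1) = 2/3: g(5/3) = 158/81.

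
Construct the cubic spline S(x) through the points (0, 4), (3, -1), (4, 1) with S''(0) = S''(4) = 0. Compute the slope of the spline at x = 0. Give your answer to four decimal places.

Put M_i = S'' at the i-th knot. Here h = (3, 1) and Δ = (-5/3, 2), so the interior equations h_(i-1)·M_(i-1) + 2(h_(i-1)+h_i)·M_i + h_i·M_(i+1) = 6(Δ_i − Δ_(i-1)) read
  3·M_0 + 8·M_1 + 1·M_2 = 6(Δ_1 - Δ_0) = 22
Natural end conditions: M_0 = M_2 = 0.
Solving: M_0 = 0, M_1 = 11/4, M_2 = 0.
On [0, 3], S'(x) = b_0 + 2c_0·x + 3d_0·x² with b_0 = Δ_0 - h_0(2M_0 + M_1)/6 = -73/24, c_0 = M_0/2 = 0, d_0 = (M_1 - M_0)/(6h_0) = 11/72. So S'(0) = -73/24.

-3.0417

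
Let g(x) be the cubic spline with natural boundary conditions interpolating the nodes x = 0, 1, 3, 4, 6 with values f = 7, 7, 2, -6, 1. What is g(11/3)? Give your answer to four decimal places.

-3.7443

Let m_i = g''(x_i). Step sizes h_i = 1, 2, 1, 2; slopes of the chords Δ_i = (y_(i+1) - y_i)/h_i = 0, -5/2, -8, 7/2.
  1·m_0 + 6·m_1 + 2·m_2 = 6(Δ_1 - Δ_0) = -15
  2·m_1 + 6·m_2 + 1·m_3 = 6(Δ_2 - Δ_1) = -33
  1·m_2 + 6·m_3 + 2·m_4 = 6(Δ_3 - Δ_2) = 69
Natural end conditions: m_0 = m_4 = 0.
Solving the tridiagonal system: m_0 = 0, m_1 = 3/62, m_2 = -237/31, m_3 = 396/31, m_4 = 0.
On [3, 4], g(x) = 2 - 235/31·(x - 3) - 237/62·(x - 3)² + 211/62·(x - 3)³.
With (x - 3) = 2/3: g(11/3) = -3134/837.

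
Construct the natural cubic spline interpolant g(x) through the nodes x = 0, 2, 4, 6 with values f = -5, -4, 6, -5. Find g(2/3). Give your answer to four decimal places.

-5.7926

With σ_i denoting the second derivative at x_i, h_i = 2, 2, 2, and Δ_i = (y_(i+1) − y_i)/h_i = 1/2, 5, -11/2:
  2·σ_0 + 8·σ_1 + 2·σ_2 = 6(Δ_1 - Δ_0) = 27
  2·σ_1 + 8·σ_2 + 2·σ_3 = 6(Δ_2 - Δ_1) = -63
Natural end conditions: σ_0 = σ_3 = 0.
Hence σ_0 = 0, σ_1 = 57/10, σ_2 = -93/10, σ_3 = 0.
On [0, 2], g(x) = -5 - 7/5·x + 0·x² + 19/40·x³.
With x = 2/3: g(2/3) = -782/135.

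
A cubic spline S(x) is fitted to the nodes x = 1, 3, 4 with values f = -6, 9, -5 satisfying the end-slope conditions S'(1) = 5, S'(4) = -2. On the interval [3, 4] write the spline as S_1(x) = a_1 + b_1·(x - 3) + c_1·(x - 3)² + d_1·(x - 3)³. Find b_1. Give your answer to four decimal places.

Let M_i = S''(x_i). Step sizes h_i = 2, 1; slopes of the chords Δ_i = (y_(i+1) - y_i)/h_i = 15/2, -14.
  2·M_0 + 6·M_1 + 1·M_2 = 6(Δ_1 - Δ_0) = -129
Clamped end conditions give two more equations: 2h_0·M_0 + h_0·M_1 = 6(Δ_0 - S'(1)) = 15 and h_1·M_1 + 2h_1·M_2 = 6(S'(4) - Δ_1) = 72.
Forward elimination and back-substitution give M_0 = 275/12, M_1 = -115/3, M_2 = 331/6.
On [3, 4], with S_1(x) = a_1 + b_1·(x - 3) + c_1·(x - 3)² + d_1·(x - 3)³: c_1 = M_1/2 = -115/6, d_1 = (M_2 - M_1)/(6h_1) = 187/12, b_1 = Δ_1 - h_1(2M_1 + M_2)/6 = -125/12.

-10.4167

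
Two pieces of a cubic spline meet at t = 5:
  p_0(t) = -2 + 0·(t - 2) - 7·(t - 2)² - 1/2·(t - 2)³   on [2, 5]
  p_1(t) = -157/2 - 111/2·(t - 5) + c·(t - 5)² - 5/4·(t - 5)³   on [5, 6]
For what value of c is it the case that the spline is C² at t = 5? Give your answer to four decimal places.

p_0''(t) = -14 - 3·(t - 2), so p_0''(5) = -23. On the right, p_1''(5) = 2c, so c = -23/2.

-11.5000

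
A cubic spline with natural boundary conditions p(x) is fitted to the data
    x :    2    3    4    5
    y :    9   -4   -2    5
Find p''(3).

22

Write m_i for p''(x_i). With h_i = 1, 1, 1 and divided differences Δ_i = -13, 2, 7, the continuity of p' gives the tridiagonal system
  1·m_0 + 4·m_1 + 1·m_2 = 6(Δ_1 - Δ_0) = 90
  1·m_1 + 4·m_2 + 1·m_3 = 6(Δ_2 - Δ_1) = 30
Natural end conditions: m_0 = m_3 = 0.
Hence m_0 = 0, m_1 = 22, m_2 = 2, m_3 = 0.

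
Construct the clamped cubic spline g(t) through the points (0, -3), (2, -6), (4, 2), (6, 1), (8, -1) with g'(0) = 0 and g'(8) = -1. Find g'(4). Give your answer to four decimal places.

2.7143

Write m_i for g''(x_i). With h_i = 2, 2, 2, 2 and divided differences Δ_i = -3/2, 4, -1/2, -1, the continuity of g' gives the tridiagonal system
  2·m_0 + 8·m_1 + 2·m_2 = 6(Δ_1 - Δ_0) = 33
  2·m_1 + 8·m_2 + 2·m_3 = 6(Δ_2 - Δ_1) = -27
  2·m_2 + 8·m_3 + 2·m_4 = 6(Δ_3 - Δ_2) = -3
Clamped end conditions give two more equations: 2h_0·m_0 + h_0·m_1 = 6(Δ_0 - g'(0)) = -9 and h_3·m_3 + 2h_3·m_4 = 6(g'(8) - Δ_3) = 0.
Forward elimination and back-substitution give m_0 = -319/56, m_1 = 193/28, m_2 = -43/8, m_3 = 31/28, m_4 = -31/56.
On [4, 6], g'(t) = b_2 + 2c_2·(t - 4) + 3d_2·(t - 4)² with b_2 = Δ_2 - h_2(2m_2 + m_3)/6 = 19/7, c_2 = m_2/2 = -43/16, d_2 = (m_3 - m_2)/(6h_2) = 121/224. So g'(4) = 19/7.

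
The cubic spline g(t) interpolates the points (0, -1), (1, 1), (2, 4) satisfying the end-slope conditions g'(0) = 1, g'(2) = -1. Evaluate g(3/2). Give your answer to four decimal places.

Put M_i = g'' at the i-th knot. Here h = (1, 1) and Δ = (2, 3), so the interior equations h_(i-1)·M_(i-1) + 2(h_(i-1)+h_i)·M_i + h_i·M_(i+1) = 6(Δ_i − Δ_(i-1)) read
  1·M_0 + 4·M_1 + 1·M_2 = 6(Δ_1 - Δ_0) = 6
Clamped end conditions give two more equations: 2h_0·M_0 + h_0·M_1 = 6(Δ_0 - g'(0)) = 6 and h_1·M_1 + 2h_1·M_2 = 6(g'(2) - Δ_1) = -24.
Solving the tridiagonal system: M_0 = 1/2, M_1 = 5, M_2 = -29/2.
On [1, 2], g(t) = 1 + 15/4·(t - 1) + 5/2·(t - 1)² - 13/4·(t - 1)³.
With (t - 1) = 1/2: g(3/2) = 99/32.

3.0938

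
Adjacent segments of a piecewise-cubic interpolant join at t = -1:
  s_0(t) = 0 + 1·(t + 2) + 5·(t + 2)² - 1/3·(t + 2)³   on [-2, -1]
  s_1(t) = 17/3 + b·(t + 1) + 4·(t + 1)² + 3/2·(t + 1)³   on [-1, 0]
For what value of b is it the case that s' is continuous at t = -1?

s_0'(t) = 1 + 10·(t + 2) - 1·(t + 2)², so s_0'(-1) = 10. On the right, s_1'(-1) = b, so b = 10.

10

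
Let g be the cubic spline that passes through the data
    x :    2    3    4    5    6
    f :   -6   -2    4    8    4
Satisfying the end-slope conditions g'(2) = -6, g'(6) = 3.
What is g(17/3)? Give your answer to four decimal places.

With m_i denoting the second derivative at x_i, h_i = 1, 1, 1, 1, and Δ_i = (y_(i+1) − y_i)/h_i = 4, 6, 4, -4:
  1·m_0 + 4·m_1 + 1·m_2 = 6(Δ_1 - Δ_0) = 12
  1·m_1 + 4·m_2 + 1·m_3 = 6(Δ_2 - Δ_1) = -12
  1·m_2 + 4·m_3 + 1·m_4 = 6(Δ_3 - Δ_2) = -48
Clamped end conditions give two more equations: 2h_0·m_0 + h_0·m_1 = 6(Δ_0 - g'(2)) = 60 and h_3·m_3 + 2h_3·m_4 = 6(g'(6) - Δ_3) = 42.
Hence m_0 = 927/28, m_1 = -87/14, m_2 = 15/4, m_3 = -291/14, m_4 = 879/28.
On [5, 6], g(x) = 8 - 129/56·(x - 5) - 291/28·(x - 5)² + 487/56·(x - 5)³.
With (x - 5) = 2/3: g(17/3) = 3343/756.

4.4220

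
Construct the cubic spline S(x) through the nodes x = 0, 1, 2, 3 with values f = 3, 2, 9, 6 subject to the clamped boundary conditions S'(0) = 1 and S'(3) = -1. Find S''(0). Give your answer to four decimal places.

-17.3333

Write M_i for S''(x_i). With h_i = 1, 1, 1 and divided differences Δ_i = -1, 7, -3, the continuity of S' gives the tridiagonal system
  1·M_0 + 4·M_1 + 1·M_2 = 6(Δ_1 - Δ_0) = 48
  1·M_1 + 4·M_2 + 1·M_3 = 6(Δ_2 - Δ_1) = -60
Clamped end conditions give two more equations: 2h_0·M_0 + h_0·M_1 = 6(Δ_0 - S'(0)) = -12 and h_2·M_2 + 2h_2·M_3 = 6(S'(3) - Δ_2) = 12.
Hence M_0 = -52/3, M_1 = 68/3, M_2 = -76/3, M_3 = 56/3.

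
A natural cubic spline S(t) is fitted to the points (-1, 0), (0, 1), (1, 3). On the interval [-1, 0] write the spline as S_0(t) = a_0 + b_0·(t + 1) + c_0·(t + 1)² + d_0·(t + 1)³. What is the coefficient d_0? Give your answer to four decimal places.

Let m_i = S''(x_i). Step sizes h_i = 1, 1; slopes of the chords Δ_i = (y_(i+1) - y_i)/h_i = 1, 2.
  1·m_0 + 4·m_1 + 1·m_2 = 6(Δ_1 - Δ_0) = 6
Natural end conditions: m_0 = m_2 = 0.
Forward elimination and back-substitution give m_0 = 0, m_1 = 3/2, m_2 = 0.
On [-1, 0], with S_0(t) = a_0 + b_0·(t + 1) + c_0·(t + 1)² + d_0·(t + 1)³: c_0 = m_0/2 = 0, d_0 = (m_1 - m_0)/(6h_0) = 1/4, b_0 = Δ_0 - h_0(2m_0 + m_1)/6 = 3/4.

0.2500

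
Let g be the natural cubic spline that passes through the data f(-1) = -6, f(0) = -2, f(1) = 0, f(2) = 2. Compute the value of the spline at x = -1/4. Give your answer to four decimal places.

-2.8250

With m_i denoting the second derivative at x_i, h_i = 1, 1, 1, and Δ_i = (y_(i+1) − y_i)/h_i = 4, 2, 2:
  1·m_0 + 4·m_1 + 1·m_2 = 6(Δ_1 - Δ_0) = -12
  1·m_1 + 4·m_2 + 1·m_3 = 6(Δ_2 - Δ_1) = 0
Natural end conditions: m_0 = m_3 = 0.
Hence m_0 = 0, m_1 = -16/5, m_2 = 4/5, m_3 = 0.
On [-1, 0], g(x) = -6 + 68/15·(x + 1) + 0·(x + 1)² - 8/15·(x + 1)³.
With (x + 1) = 3/4: g(-1/4) = -113/40.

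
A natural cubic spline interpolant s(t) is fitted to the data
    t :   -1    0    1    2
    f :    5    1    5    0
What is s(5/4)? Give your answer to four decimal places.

With M_i denoting the second derivative at x_i, h_i = 1, 1, 1, and Δ_i = (y_(i+1) − y_i)/h_i = -4, 4, -5:
  1·M_0 + 4·M_1 + 1·M_2 = 6(Δ_1 - Δ_0) = 48
  1·M_1 + 4·M_2 + 1·M_3 = 6(Δ_2 - Δ_1) = -54
Natural end conditions: M_0 = M_3 = 0.
Solving the tridiagonal system: M_0 = 0, M_1 = 82/5, M_2 = -88/5, M_3 = 0.
On [1, 2], s(t) = 5 + 13/15·(t - 1) - 44/5·(t - 1)² + 44/15·(t - 1)³.
With (t - 1) = 1/4: s(5/4) = 377/80.

4.7125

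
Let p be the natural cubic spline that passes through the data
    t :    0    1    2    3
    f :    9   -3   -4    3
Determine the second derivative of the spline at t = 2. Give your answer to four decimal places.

8.4000

Put σ_i = p'' at the i-th knot. Here h = (1, 1, 1) and Δ = (-12, -1, 7), so the interior equations h_(i-1)·σ_(i-1) + 2(h_(i-1)+h_i)·σ_i + h_i·σ_(i+1) = 6(Δ_i − Δ_(i-1)) read
  1·σ_0 + 4·σ_1 + 1·σ_2 = 6(Δ_1 - Δ_0) = 66
  1·σ_1 + 4·σ_2 + 1·σ_3 = 6(Δ_2 - Δ_1) = 48
Natural end conditions: σ_0 = σ_3 = 0.
Hence σ_0 = 0, σ_1 = 72/5, σ_2 = 42/5, σ_3 = 0.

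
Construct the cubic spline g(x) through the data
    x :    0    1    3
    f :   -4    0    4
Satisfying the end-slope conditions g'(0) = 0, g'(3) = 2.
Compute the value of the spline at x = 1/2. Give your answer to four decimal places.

-2.5833

Put M_i = g'' at the i-th knot. Here h = (1, 2) and Δ = (4, 2), so the interior equations h_(i-1)·M_(i-1) + 2(h_(i-1)+h_i)·M_i + h_i·M_(i+1) = 6(Δ_i − Δ_(i-1)) read
  1·M_0 + 6·M_1 + 2·M_2 = 6(Δ_1 - Δ_0) = -12
Clamped end conditions give two more equations: 2h_0·M_0 + h_0·M_1 = 6(Δ_0 - g'(0)) = 24 and h_1·M_1 + 2h_1·M_2 = 6(g'(3) - Δ_1) = 0.
Forward elimination and back-substitution give M_0 = 44/3, M_1 = -16/3, M_2 = 8/3.
On [0, 1], g(x) = -4 + 0·x + 22/3·x² - 10/3·x³.
With x = 1/2: g(1/2) = -31/12.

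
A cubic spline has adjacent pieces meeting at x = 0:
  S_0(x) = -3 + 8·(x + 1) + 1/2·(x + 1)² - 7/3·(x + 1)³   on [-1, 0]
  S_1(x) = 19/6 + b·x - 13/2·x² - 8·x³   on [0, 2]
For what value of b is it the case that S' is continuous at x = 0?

S_0'(x) = 8 + 1·(x + 1) - 7·(x + 1)², so S_0'(0) = 2. On the right, S_1'(0) = b, so b = 2.

2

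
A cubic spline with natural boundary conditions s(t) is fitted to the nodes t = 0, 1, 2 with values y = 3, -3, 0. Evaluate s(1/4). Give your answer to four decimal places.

0.9727

With M_i denoting the second derivative at x_i, h_i = 1, 1, and Δ_i = (y_(i+1) − y_i)/h_i = -6, 3:
  1·M_0 + 4·M_1 + 1·M_2 = 6(Δ_1 - Δ_0) = 54
Natural end conditions: M_0 = M_2 = 0.
Solving the tridiagonal system: M_0 = 0, M_1 = 27/2, M_2 = 0.
On [0, 1], s(t) = 3 - 33/4·t + 0·t² + 9/4·t³.
With t = 1/4: s(1/4) = 249/256.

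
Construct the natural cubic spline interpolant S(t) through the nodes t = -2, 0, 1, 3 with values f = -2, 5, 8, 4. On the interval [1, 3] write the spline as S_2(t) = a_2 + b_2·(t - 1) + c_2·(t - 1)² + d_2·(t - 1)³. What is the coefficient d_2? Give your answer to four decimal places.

With M_i denoting the second derivative at x_i, h_i = 2, 1, 2, and Δ_i = (y_(i+1) − y_i)/h_i = 7/2, 3, -2:
  2·M_0 + 6·M_1 + 1·M_2 = 6(Δ_1 - Δ_0) = -3
  1·M_1 + 6·M_2 + 2·M_3 = 6(Δ_2 - Δ_1) = -30
Natural end conditions: M_0 = M_3 = 0.
Solving the tridiagonal system: M_0 = 0, M_1 = 12/35, M_2 = -177/35, M_3 = 0.
On [1, 3], with S_2(t) = a_2 + b_2·(t - 1) + c_2·(t - 1)² + d_2·(t - 1)³: c_2 = M_2/2 = -177/70, d_2 = (M_3 - M_2)/(6h_2) = 59/140, b_2 = Δ_2 - h_2(2M_2 + M_3)/6 = 48/35.

0.4214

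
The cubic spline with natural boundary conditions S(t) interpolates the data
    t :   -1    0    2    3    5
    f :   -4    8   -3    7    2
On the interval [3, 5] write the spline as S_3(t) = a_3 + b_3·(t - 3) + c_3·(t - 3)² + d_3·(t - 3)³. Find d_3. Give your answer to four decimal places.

1.4194

Let M_i = S''(x_i). Step sizes h_i = 1, 2, 1, 2; slopes of the chords Δ_i = (y_(i+1) - y_i)/h_i = 12, -11/2, 10, -5/2.
  1·M_0 + 6·M_1 + 2·M_2 = 6(Δ_1 - Δ_0) = -105
  2·M_1 + 6·M_2 + 1·M_3 = 6(Δ_2 - Δ_1) = 93
  1·M_2 + 6·M_3 + 2·M_4 = 6(Δ_3 - Δ_2) = -75
Natural end conditions: M_0 = M_4 = 0.
Forward elimination and back-substitution give M_0 = 0, M_1 = -1647/62, M_2 = 843/31, M_3 = -528/31, M_4 = 0.
On [3, 5], with S_3(t) = a_3 + b_3·(t - 3) + c_3·(t - 3)² + d_3·(t - 3)³: c_3 = M_3/2 = -264/31, d_3 = (M_4 - M_3)/(6h_3) = 44/31, b_3 = Δ_3 - h_3(2M_3 + M_4)/6 = 549/62.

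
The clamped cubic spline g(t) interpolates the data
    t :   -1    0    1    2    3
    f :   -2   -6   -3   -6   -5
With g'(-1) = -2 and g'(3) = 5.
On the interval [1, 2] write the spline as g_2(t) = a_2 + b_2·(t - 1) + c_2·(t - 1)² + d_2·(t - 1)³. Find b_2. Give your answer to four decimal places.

With M_i denoting the second derivative at x_i, h_i = 1, 1, 1, 1, and Δ_i = (y_(i+1) − y_i)/h_i = -4, 3, -3, 1:
  1·M_0 + 4·M_1 + 1·M_2 = 6(Δ_1 - Δ_0) = 42
  1·M_1 + 4·M_2 + 1·M_3 = 6(Δ_2 - Δ_1) = -36
  1·M_2 + 4·M_3 + 1·M_4 = 6(Δ_3 - Δ_2) = 24
Clamped end conditions give two more equations: 2h_0·M_0 + h_0·M_1 = 6(Δ_0 - g'(-1)) = -12 and h_3·M_3 + 2h_3·M_4 = 6(g'(3) - Δ_3) = 24.
Forward elimination and back-substitution give M_0 = -211/14, M_1 = 127/7, M_2 = -31/2, M_3 = 55/7, M_4 = 113/14.
On [1, 2], with g_2(t) = a_2 + b_2·(t - 1) + c_2·(t - 1)² + d_2·(t - 1)³: c_2 = M_2/2 = -31/4, d_2 = (M_3 - M_2)/(6h_2) = 109/28, b_2 = Δ_2 - h_2(2M_2 + M_3)/6 = 6/7.

0.8571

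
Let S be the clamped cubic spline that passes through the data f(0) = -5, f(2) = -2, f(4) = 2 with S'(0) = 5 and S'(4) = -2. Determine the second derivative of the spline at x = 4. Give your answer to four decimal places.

-8.1250

With M_i denoting the second derivative at x_i, h_i = 2, 2, and Δ_i = (y_(i+1) − y_i)/h_i = 3/2, 2:
  2·M_0 + 8·M_1 + 2·M_2 = 6(Δ_1 - Δ_0) = 3
Clamped end conditions give two more equations: 2h_0·M_0 + h_0·M_1 = 6(Δ_0 - S'(0)) = -21 and h_1·M_1 + 2h_1·M_2 = 6(S'(4) - Δ_1) = -24.
Solving the tridiagonal system: M_0 = -59/8, M_1 = 17/4, M_2 = -65/8.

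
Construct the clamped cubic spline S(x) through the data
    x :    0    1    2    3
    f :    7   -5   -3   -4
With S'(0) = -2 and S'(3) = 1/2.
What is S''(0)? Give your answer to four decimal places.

With m_i denoting the second derivative at x_i, h_i = 1, 1, 1, and Δ_i = (y_(i+1) − y_i)/h_i = -12, 2, -1:
  1·m_0 + 4·m_1 + 1·m_2 = 6(Δ_1 - Δ_0) = 84
  1·m_1 + 4·m_2 + 1·m_3 = 6(Δ_2 - Δ_1) = -18
Clamped end conditions give two more equations: 2h_0·m_0 + h_0·m_1 = 6(Δ_0 - S'(0)) = -60 and h_2·m_2 + 2h_2·m_3 = 6(S'(3) - Δ_2) = 9.
Solving the tridiagonal system: m_0 = -731/15, m_1 = 562/15, m_2 = -257/15, m_3 = 196/15.

-48.7333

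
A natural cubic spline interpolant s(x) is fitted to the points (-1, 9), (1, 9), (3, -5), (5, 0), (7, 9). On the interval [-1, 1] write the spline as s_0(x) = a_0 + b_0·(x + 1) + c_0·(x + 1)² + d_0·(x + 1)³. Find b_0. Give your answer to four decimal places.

Put M_i = s'' at the i-th knot. Here h = (2, 2, 2, 2) and Δ = (0, -7, 5/2, 9/2), so the interior equations h_(i-1)·M_(i-1) + 2(h_(i-1)+h_i)·M_i + h_i·M_(i+1) = 6(Δ_i − Δ_(i-1)) read
  2·M_0 + 8·M_1 + 2·M_2 = 6(Δ_1 - Δ_0) = -42
  2·M_1 + 8·M_2 + 2·M_3 = 6(Δ_2 - Δ_1) = 57
  2·M_2 + 8·M_3 + 2·M_4 = 6(Δ_3 - Δ_2) = 12
Natural end conditions: M_0 = M_4 = 0.
Hence M_0 = 0, M_1 = -423/56, M_2 = 129/14, M_3 = -45/56, M_4 = 0.
On [-1, 1], with s_0(x) = a_0 + b_0·(x + 1) + c_0·(x + 1)² + d_0·(x + 1)³: c_0 = M_0/2 = 0, d_0 = (M_1 - M_0)/(6h_0) = -141/224, b_0 = Δ_0 - h_0(2M_0 + M_1)/6 = 141/56.

2.5179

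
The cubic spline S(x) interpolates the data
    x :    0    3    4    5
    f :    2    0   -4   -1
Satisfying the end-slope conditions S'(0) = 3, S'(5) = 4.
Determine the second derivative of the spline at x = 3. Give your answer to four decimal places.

-3.2414

Let m_i = S''(x_i). Step sizes h_i = 3, 1, 1; slopes of the chords Δ_i = (y_(i+1) - y_i)/h_i = -2/3, -4, 3.
  3·m_0 + 8·m_1 + 1·m_2 = 6(Δ_1 - Δ_0) = -20
  1·m_1 + 4·m_2 + 1·m_3 = 6(Δ_2 - Δ_1) = 42
Clamped end conditions give two more equations: 2h_0·m_0 + h_0·m_1 = 6(Δ_0 - S'(0)) = -22 and h_2·m_2 + 2h_2·m_3 = 6(S'(5) - Δ_2) = 6.
Forward elimination and back-substitution give m_0 = -178/87, m_1 = -94/29, m_2 = 350/29, m_3 = -88/29.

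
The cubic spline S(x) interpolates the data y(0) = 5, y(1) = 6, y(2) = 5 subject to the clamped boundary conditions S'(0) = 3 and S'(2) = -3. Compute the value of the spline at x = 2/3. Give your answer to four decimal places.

Write σ_i for S''(x_i). With h_i = 1, 1 and divided differences Δ_i = 1, -1, the continuity of S' gives the tridiagonal system
  1·σ_0 + 4·σ_1 + 1·σ_2 = 6(Δ_1 - Δ_0) = -12
Clamped end conditions give two more equations: 2h_0·σ_0 + h_0·σ_1 = 6(Δ_0 - S'(0)) = -12 and h_1·σ_1 + 2h_1·σ_2 = 6(S'(2) - Δ_1) = -12.
Solving: σ_0 = -6, σ_1 = 0, σ_2 = -6.
On [0, 1], S(x) = 5 + 3·x - 3·x² + 1·x³.
With x = 2/3: S(2/3) = 161/27.

5.9630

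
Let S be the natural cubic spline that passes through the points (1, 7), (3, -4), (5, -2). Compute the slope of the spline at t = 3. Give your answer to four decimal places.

Put M_i = S'' at the i-th knot. Here h = (2, 2) and Δ = (-11/2, 1), so the interior equations h_(i-1)·M_(i-1) + 2(h_(i-1)+h_i)·M_i + h_i·M_(i+1) = 6(Δ_i − Δ_(i-1)) read
  2·M_0 + 8·M_1 + 2·M_2 = 6(Δ_1 - Δ_0) = 39
Natural end conditions: M_0 = M_2 = 0.
Solving the tridiagonal system: M_0 = 0, M_1 = 39/8, M_2 = 0.
On [3, 5], S'(t) = b_1 + 2c_1·(t - 3) + 3d_1·(t - 3)² with b_1 = Δ_1 - h_1(2M_1 + M_2)/6 = -9/4, c_1 = M_1/2 = 39/16, d_1 = (M_2 - M_1)/(6h_1) = -13/32. So S'(3) = -9/4.

-2.2500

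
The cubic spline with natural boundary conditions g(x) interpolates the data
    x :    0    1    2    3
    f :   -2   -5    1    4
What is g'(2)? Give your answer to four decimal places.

Write M_i for g''(x_i). With h_i = 1, 1, 1 and divided differences Δ_i = -3, 6, 3, the continuity of g' gives the tridiagonal system
  1·M_0 + 4·M_1 + 1·M_2 = 6(Δ_1 - Δ_0) = 54
  1·M_1 + 4·M_2 + 1·M_3 = 6(Δ_2 - Δ_1) = -18
Natural end conditions: M_0 = M_3 = 0.
Solving: M_0 = 0, M_1 = 78/5, M_2 = -42/5, M_3 = 0.
On [2, 3], g'(x) = b_2 + 2c_2·(x - 2) + 3d_2·(x - 2)² with b_2 = Δ_2 - h_2(2M_2 + M_3)/6 = 29/5, c_2 = M_2/2 = -21/5, d_2 = (M_3 - M_2)/(6h_2) = 7/5. So g'(2) = 29/5.

5.8000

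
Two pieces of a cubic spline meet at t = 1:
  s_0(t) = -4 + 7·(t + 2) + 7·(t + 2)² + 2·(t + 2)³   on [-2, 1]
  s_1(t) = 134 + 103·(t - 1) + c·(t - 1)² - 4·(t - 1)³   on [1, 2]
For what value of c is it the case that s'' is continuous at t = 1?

25

s_0''(t) = 14 + 12·(t + 2), so s_0''(1) = 50. On the right, s_1''(1) = 2c, so c = 25.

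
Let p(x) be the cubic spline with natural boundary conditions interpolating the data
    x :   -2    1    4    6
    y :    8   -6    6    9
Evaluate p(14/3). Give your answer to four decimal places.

Write σ_i for p''(x_i). With h_i = 3, 3, 2 and divided differences Δ_i = -14/3, 4, 3/2, the continuity of p' gives the tridiagonal system
  3·σ_0 + 12·σ_1 + 3·σ_2 = 6(Δ_1 - Δ_0) = 52
  3·σ_1 + 10·σ_2 + 2·σ_3 = 6(Δ_2 - Δ_1) = -15
Natural end conditions: σ_0 = σ_3 = 0.
Forward elimination and back-substitution give σ_0 = 0, σ_1 = 565/111, σ_2 = -112/37, σ_3 = 0.
On [4, 6], p(x) = 6 + 781/222·(x - 4) - 56/37·(x - 4)² + 28/111·(x - 4)³.
With (x - 4) = 2/3: p(14/3) = 23219/2997.

7.7474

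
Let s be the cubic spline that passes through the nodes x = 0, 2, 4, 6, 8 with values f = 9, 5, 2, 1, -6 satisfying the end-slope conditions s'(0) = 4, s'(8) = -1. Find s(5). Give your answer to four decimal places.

2.2210

With m_i denoting the second derivative at x_i, h_i = 2, 2, 2, 2, and Δ_i = (y_(i+1) − y_i)/h_i = -2, -3/2, -1/2, -7/2:
  2·m_0 + 8·m_1 + 2·m_2 = 6(Δ_1 - Δ_0) = 3
  2·m_1 + 8·m_2 + 2·m_3 = 6(Δ_2 - Δ_1) = 6
  2·m_2 + 8·m_3 + 2·m_4 = 6(Δ_3 - Δ_2) = -18
Clamped end conditions give two more equations: 2h_0·m_0 + h_0·m_1 = 6(Δ_0 - s'(0)) = -36 and h_3·m_3 + 2h_3·m_4 = 6(s'(8) - Δ_3) = 15.
Solving: m_0 = -1159/112, m_1 = 151/56, m_2 = 17/16, m_3 = -221/56, m_4 = 641/112.
On [4, 6], s(x) = 2 + 3/28·(x - 4) + 17/32·(x - 4)² - 187/448·(x - 4)³.
With (x - 4) = 1: s(5) = 995/448.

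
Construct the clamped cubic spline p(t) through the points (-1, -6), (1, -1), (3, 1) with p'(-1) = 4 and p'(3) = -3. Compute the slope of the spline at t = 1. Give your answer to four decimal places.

Put M_i = p'' at the i-th knot. Here h = (2, 2) and Δ = (5/2, 1), so the interior equations h_(i-1)·M_(i-1) + 2(h_(i-1)+h_i)·M_i + h_i·M_(i+1) = 6(Δ_i − Δ_(i-1)) read
  2·M_0 + 8·M_1 + 2·M_2 = 6(Δ_1 - Δ_0) = -9
Clamped end conditions give two more equations: 2h_0·M_0 + h_0·M_1 = 6(Δ_0 - p'(-1)) = -9 and h_1·M_1 + 2h_1·M_2 = 6(p'(3) - Δ_1) = -24.
Solving the tridiagonal system: M_0 = -23/8, M_1 = 5/4, M_2 = -53/8.
On [1, 3], p'(t) = b_1 + 2c_1·(t - 1) + 3d_1·(t - 1)² with b_1 = Δ_1 - h_1(2M_1 + M_2)/6 = 19/8, c_1 = M_1/2 = 5/8, d_1 = (M_2 - M_1)/(6h_1) = -21/32. So p'(1) = 19/8.

2.3750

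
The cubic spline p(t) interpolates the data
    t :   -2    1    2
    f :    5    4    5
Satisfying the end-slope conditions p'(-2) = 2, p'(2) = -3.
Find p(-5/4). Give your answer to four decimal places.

Write M_i for p''(x_i). With h_i = 3, 1 and divided differences Δ_i = -1/3, 1, the continuity of p' gives the tridiagonal system
  3·M_0 + 8·M_1 + 1·M_2 = 6(Δ_1 - Δ_0) = 8
Clamped end conditions give two more equations: 2h_0·M_0 + h_0·M_1 = 6(Δ_0 - p'(-2)) = -14 and h_1·M_1 + 2h_1·M_2 = 6(p'(2) - Δ_1) = -24.
Hence M_0 = -55/12, M_1 = 9/2, M_2 = -57/4.
On [-2, 1], p(t) = 5 + 2·(t + 2) - 55/24·(t + 2)² + 109/216·(t + 2)³.
With (t + 2) = 3/4: p(-5/4) = 2777/512.

5.4238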